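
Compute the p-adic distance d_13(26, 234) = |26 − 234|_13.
d_13(26, 234) = 1/13

Step 1 — x − y = 26 − 234 = -208. Step 2 — v_13(-208) = 1 (factor: -208 = −(13^1 · 16); the sign does not affect v_p). Step 3 — |x − y|_13 = 13^{-1} = 1/13.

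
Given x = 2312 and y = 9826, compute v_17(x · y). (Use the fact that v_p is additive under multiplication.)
v_17(22717712) = 5

v_p(x) = 2 (factor: 2312 = 17^2 · 8); v_p(y) = 3 (factor: 9826 = 17^3 · 2). Additivity: v_p(xy) = v_p(x) + v_p(y) = 2 + 3 = 5. (Direct check: xy = 22717712 = 17^5 · (16).)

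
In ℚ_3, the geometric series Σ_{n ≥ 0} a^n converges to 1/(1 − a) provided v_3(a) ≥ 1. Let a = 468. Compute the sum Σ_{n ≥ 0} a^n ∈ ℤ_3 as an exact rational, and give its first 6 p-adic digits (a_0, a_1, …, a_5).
Σ a^n = 1/(1 − a) = -1/467;  first 6 digits = (1, 0, 1, 2, 0, 0)

v_3(a) = 2 ≥ 1, so the series converges in ℤ_3 to 1/(1 − a) = 1/(1 − 468) = -1/467. Expand this rational in ℤ_3: compute digits iteratively via d_i = x_i mod 3, x_{i+1} = (x_i − d_i)/3. The first 6 digits are (1, 0, 1, 2, 0, 0).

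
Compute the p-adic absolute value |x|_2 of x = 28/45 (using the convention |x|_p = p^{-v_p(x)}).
|28/45|_2 = 1/4

Step 1 — compute v_2(x) by factoring powers of 2 out of the numerator and denominator: v_2(28/45) = 2. Step 2 — apply |x|_p = p^{-v_p(x)} = 2^{-2} = 1/4.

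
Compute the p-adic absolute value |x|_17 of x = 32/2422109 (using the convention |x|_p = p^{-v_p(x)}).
|32/2422109|_17 = 83521

Step 1 — compute v_17(x) by factoring powers of 17 out of the numerator and denominator: v_17(32/2422109) = -4. Step 2 — apply |x|_p = p^{-v_p(x)} = 17^{4} = 83521.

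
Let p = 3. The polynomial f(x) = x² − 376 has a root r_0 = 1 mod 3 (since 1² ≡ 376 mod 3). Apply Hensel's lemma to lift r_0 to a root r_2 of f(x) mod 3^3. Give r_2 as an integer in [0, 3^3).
r_2 = 22 (mod 27)

Hensel's recurrence: r_{i+1} = r_i − f(r_i)·(f′(r_i))^{-1} mod 3^{i+2}, with f′(x) = 2x. Iterate:
  r_0 = 1 (mod 3)
  r_1 = 4 (mod 9)
  r_2 = 22 (mod 27)
Final: r_2 = 22, and one checks f(r_2) ≡ 0 mod 3^3.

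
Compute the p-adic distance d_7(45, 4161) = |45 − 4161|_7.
d_7(45, 4161) = 1/343

Step 1 — x − y = 45 − 4161 = -4116. Step 2 — v_7(-4116) = 3 (factor: -4116 = −(7^3 · 12); the sign does not affect v_p). Step 3 — |x − y|_7 = 7^{-3} = 1/343.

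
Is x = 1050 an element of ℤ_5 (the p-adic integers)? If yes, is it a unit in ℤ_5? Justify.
x ∈ ℤ_5 but not a unit; v_5(x) = 2 > 0

ℤ_5 = {x ∈ ℚ_5 : v_5(x) ≥ 0} and ℤ_5^× = {x ∈ ℤ_5 : v_5(x) = 0}. Here v_5(1050) = v_5(num) − v_5(den) = 2; compare against these criteria.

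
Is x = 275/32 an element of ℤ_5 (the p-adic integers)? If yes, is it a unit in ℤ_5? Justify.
x ∈ ℤ_5 but not a unit; v_5(x) = 2 > 0

ℤ_5 = {x ∈ ℚ_5 : v_5(x) ≥ 0} and ℤ_5^× = {x ∈ ℤ_5 : v_5(x) = 0}. Here v_5(275/32) = v_5(num) − v_5(den) = 2; compare against these criteria.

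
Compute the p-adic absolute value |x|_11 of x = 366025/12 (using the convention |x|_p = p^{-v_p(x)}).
|366025/12|_11 = 1/14641

Step 1 — compute v_11(x) by factoring powers of 11 out of the numerator and denominator: v_11(366025/12) = 4. Step 2 — apply |x|_p = p^{-v_p(x)} = 11^{-4} = 1/14641.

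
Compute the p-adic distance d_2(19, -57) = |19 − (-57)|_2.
d_2(19, -57) = 1/4

Step 1 — x − y = 19 − (-57) = 76. Step 2 — v_2(76) = 2 (factor: 76 = (2^2 · 19); the sign does not affect v_p). Step 3 — |x − y|_2 = 2^{-2} = 1/4.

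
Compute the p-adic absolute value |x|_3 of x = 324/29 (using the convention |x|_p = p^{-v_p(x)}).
|324/29|_3 = 1/81

Step 1 — compute v_3(x) by factoring powers of 3 out of the numerator and denominator: v_3(324/29) = 4. Step 2 — apply |x|_p = p^{-v_p(x)} = 3^{-4} = 1/81.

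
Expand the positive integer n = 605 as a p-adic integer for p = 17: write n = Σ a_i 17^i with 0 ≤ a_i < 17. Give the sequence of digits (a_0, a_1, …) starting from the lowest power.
(a_0, a_1, …) = (10, 1, 2)

Repeated division by 17 gives the digits low-to-high: 605 = 10 + 1·17^1 + 2·17^2. Digit sequence: (10, 1, 2).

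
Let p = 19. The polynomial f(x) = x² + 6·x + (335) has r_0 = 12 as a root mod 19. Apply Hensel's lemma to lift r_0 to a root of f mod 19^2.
r_1 = 126 (mod 361)

Hensel: r_{i+1} = r_i − f(r_i)·(f′(r_i))^{-1} mod 19^{i+2}, f′(x) = 2x + 6. Iterate:
  r_0 = 12 (mod 19)
  r_1 = 126 (mod 361)
Final: r = 126 satisfies f(r) ≡ 0 mod 19^2.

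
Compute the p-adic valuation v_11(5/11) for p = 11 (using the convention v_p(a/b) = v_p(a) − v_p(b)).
v_11(5/11) = -1

Factor powers of 11 from the numerator and denominator of the reduced fraction: 5 = 11^0 · 5 and 11 = 11^1 · 1. Apply v_p(a/b) = v_p(a) − v_p(b): v_11(5/11) = 0 − 1 = -1.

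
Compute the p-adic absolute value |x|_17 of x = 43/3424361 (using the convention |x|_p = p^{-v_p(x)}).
|43/3424361|_17 = 83521

Step 1 — compute v_17(x) by factoring powers of 17 out of the numerator and denominator: v_17(43/3424361) = -4. Step 2 — apply |x|_p = p^{-v_p(x)} = 17^{4} = 83521.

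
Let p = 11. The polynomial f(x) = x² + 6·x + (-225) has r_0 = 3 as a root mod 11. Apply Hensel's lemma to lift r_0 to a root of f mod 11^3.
r_2 = 80 (mod 1331)

Hensel: r_{i+1} = r_i − f(r_i)·(f′(r_i))^{-1} mod 11^{i+2}, f′(x) = 2x + 6. Iterate:
  r_0 = 3 (mod 11)
  r_1 = 80 (mod 121)
  r_2 = 80 (mod 1331)
Final: r = 80 satisfies f(r) ≡ 0 mod 11^3.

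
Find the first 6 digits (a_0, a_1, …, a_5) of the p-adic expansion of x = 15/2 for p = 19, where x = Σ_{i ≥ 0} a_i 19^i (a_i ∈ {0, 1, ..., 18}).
(a_0, …, a_5) = (17, 9, 9, 9, 9, 9)

v_19(15/2) = 0 (numerator and denominator both coprime to 19), so x ∈ ℤ_19^×. Compute digits iteratively via a_i = x_i mod 19, x_{i+1} = (x_i − a_i)/19, with x_0 = x:
  x_0 = 15/2;  a_0 = 17;  x_1 = (x_0 − 17)/19 = -1/2
  x_1 = -1/2;  a_1 = 9;  x_2 = (x_1 − 9)/19 = -1/2
  x_2 = -1/2;  a_2 = 9;  x_3 = (x_2 − 9)/19 = -1/2
  x_3 = -1/2;  a_3 = 9;  x_4 = (x_3 − 9)/19 = -1/2
  x_4 = -1/2;  a_4 = 9;  x_5 = (x_4 − 9)/19 = -1/2
  x_5 = -1/2;  a_5 = 9;  x_6 = (x_5 − 9)/19 = -1/2
Digits: (17, 9, 9, 9, 9, 9).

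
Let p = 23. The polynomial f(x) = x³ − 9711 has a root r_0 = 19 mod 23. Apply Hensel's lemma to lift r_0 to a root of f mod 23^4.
r_3 = 104071 (mod 279841)

Hensel: r_{i+1} = r_i − f(r_i)/f′(r_i) mod 23^{i+2}, where f′(x) = 3x². Iterate:
  r_0 = 19 (mod 23)
  r_1 = 387 (mod 529)
  r_2 = 6735 (mod 12167)
  r_3 = 104071 (mod 279841)
Final: r = 104071 with f(r) ≡ 0 mod 23^4.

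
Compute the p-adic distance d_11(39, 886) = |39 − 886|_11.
d_11(39, 886) = 1/121

Step 1 — x − y = 39 − 886 = -847. Step 2 — v_11(-847) = 2 (factor: -847 = −(11^2 · 7); the sign does not affect v_p). Step 3 — |x − y|_11 = 11^{-2} = 1/121.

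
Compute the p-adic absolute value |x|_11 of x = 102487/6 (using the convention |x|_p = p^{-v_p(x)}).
|102487/6|_11 = 1/14641

Step 1 — compute v_11(x) by factoring powers of 11 out of the numerator and denominator: v_11(102487/6) = 4. Step 2 — apply |x|_p = p^{-v_p(x)} = 11^{-4} = 1/14641.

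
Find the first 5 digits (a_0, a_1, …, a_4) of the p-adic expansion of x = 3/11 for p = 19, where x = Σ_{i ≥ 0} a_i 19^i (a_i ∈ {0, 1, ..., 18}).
(a_0, …, a_4) = (2, 12, 8, 3, 5)

v_19(3/11) = 0 (numerator and denominator both coprime to 19), so x ∈ ℤ_19^×. Compute digits iteratively via a_i = x_i mod 19, x_{i+1} = (x_i − a_i)/19, with x_0 = x:
  x_0 = 3/11;  a_0 = 2;  x_1 = (x_0 − 2)/19 = -1/11
  x_1 = -1/11;  a_1 = 12;  x_2 = (x_1 − 12)/19 = -7/11
  x_2 = -7/11;  a_2 = 8;  x_3 = (x_2 − 8)/19 = -5/11
  x_3 = -5/11;  a_3 = 3;  x_4 = (x_3 − 3)/19 = -2/11
  x_4 = -2/11;  a_4 = 5;  x_5 = (x_4 − 5)/19 = -3/11
Digits: (2, 12, 8, 3, 5).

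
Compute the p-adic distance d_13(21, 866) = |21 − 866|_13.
d_13(21, 866) = 1/169

Step 1 — x − y = 21 − 866 = -845. Step 2 — v_13(-845) = 2 (factor: -845 = −(13^2 · 5); the sign does not affect v_p). Step 3 — |x − y|_13 = 13^{-2} = 1/169.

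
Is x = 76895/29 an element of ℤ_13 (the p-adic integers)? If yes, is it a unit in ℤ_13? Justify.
x ∈ ℤ_13 but not a unit; v_13(x) = 3 > 0

ℤ_13 = {x ∈ ℚ_13 : v_13(x) ≥ 0} and ℤ_13^× = {x ∈ ℤ_13 : v_13(x) = 0}. Here v_13(76895/29) = v_13(num) − v_13(den) = 3; compare against these criteria.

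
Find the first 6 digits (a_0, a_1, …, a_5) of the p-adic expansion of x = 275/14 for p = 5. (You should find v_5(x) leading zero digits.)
(a_0, …, a_5) = (0, 0, 4, 4, 3, 1)

v_5(275/14) = 2, so a_0 = ... = a_1 = 0. Factor out: x = 5^2 · u with u = 11/14 a unit in ℤ_5. Expand u iteratively via a_{v+i} = u_i mod 5, u_{i+1} = (u_i − a_{v+i})/5:
  u_0 = 11/14;  a_2 = 4;  u_1 = (u_0 − 4)/5 = -9/14
  u_1 = -9/14;  a_3 = 4;  u_2 = (u_1 − 4)/5 = -13/14
  u_2 = -13/14;  a_4 = 3;  u_3 = (u_2 − 3)/5 = -11/14
  u_3 = -11/14;  a_5 = 1;  u_4 = (u_3 − 1)/5 = -5/14
Digits: (0, 0, 4, 4, 3, 1).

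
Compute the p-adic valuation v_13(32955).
v_13(32955) = 3

v_13(n) is the largest exponent k such that 13^k divides n. Factor out: 32955 = 13^3 · 15. (Sign doesn't affect v_p.) So v_13(32955) = 3.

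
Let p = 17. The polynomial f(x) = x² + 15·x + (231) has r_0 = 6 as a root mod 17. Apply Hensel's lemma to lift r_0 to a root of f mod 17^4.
r_3 = 75775 (mod 83521)

Hensel: r_{i+1} = r_i − f(r_i)·(f′(r_i))^{-1} mod 17^{i+2}, f′(x) = 2x + 15. Iterate:
  r_0 = 6 (mod 17)
  r_1 = 57 (mod 289)
  r_2 = 2080 (mod 4913)
  r_3 = 75775 (mod 83521)
Final: r = 75775 satisfies f(r) ≡ 0 mod 17^4.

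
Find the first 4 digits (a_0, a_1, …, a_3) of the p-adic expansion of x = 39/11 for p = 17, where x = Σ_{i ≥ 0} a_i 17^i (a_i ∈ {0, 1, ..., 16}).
(a_0, …, a_3) = (2, 14, 10, 4)

v_17(39/11) = 0 (numerator and denominator both coprime to 17), so x ∈ ℤ_17^×. Compute digits iteratively via a_i = x_i mod 17, x_{i+1} = (x_i − a_i)/17, with x_0 = x:
  x_0 = 39/11;  a_0 = 2;  x_1 = (x_0 − 2)/17 = 1/11
  x_1 = 1/11;  a_1 = 14;  x_2 = (x_1 − 14)/17 = -9/11
  x_2 = -9/11;  a_2 = 10;  x_3 = (x_2 − 10)/17 = -7/11
  x_3 = -7/11;  a_3 = 4;  x_4 = (x_3 − 4)/17 = -3/11
Digits: (2, 14, 10, 4).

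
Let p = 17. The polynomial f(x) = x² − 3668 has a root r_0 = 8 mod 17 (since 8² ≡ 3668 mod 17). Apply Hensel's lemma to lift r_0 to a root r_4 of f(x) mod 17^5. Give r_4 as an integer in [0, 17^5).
r_4 = 1363663 (mod 1419857)

Hensel's recurrence: r_{i+1} = r_i − f(r_i)·(f′(r_i))^{-1} mod 17^{i+2}, with f′(x) = 2x. Iterate:
  r_0 = 8 (mod 17)
  r_1 = 161 (mod 289)
  r_2 = 2762 (mod 4913)
  r_3 = 27327 (mod 83521)
  r_4 = 1363663 (mod 1419857)
Final: r_4 = 1363663, and one checks f(r_4) ≡ 0 mod 17^5.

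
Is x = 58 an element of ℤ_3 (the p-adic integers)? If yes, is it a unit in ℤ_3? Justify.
x ∈ ℤ_3^× (unit); v_3(x) = 0

ℤ_3 = {x ∈ ℚ_3 : v_3(x) ≥ 0} and ℤ_3^× = {x ∈ ℤ_3 : v_3(x) = 0}. Here v_3(58) = v_3(num) − v_3(den) = 0; compare against these criteria.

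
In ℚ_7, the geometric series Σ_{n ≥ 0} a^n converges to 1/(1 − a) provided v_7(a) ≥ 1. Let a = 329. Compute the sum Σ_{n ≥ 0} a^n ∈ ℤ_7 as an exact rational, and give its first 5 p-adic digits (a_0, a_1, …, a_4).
Σ a^n = 1/(1 − a) = -1/328;  first 5 digits = (1, 5, 3, 0, 4)

v_7(a) = 1 ≥ 1, so the series converges in ℤ_7 to 1/(1 − a) = 1/(1 − 329) = -1/328. Expand this rational in ℤ_7: compute digits iteratively via d_i = x_i mod 7, x_{i+1} = (x_i − d_i)/7. The first 5 digits are (1, 5, 3, 0, 4).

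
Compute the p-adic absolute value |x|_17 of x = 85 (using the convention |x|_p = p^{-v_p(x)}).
|85|_17 = 1/17

Step 1 — compute v_17(x) by factoring powers of 17 out of the numerator and denominator: v_17(85) = 1. Step 2 — apply |x|_p = p^{-v_p(x)} = 17^{-1} = 1/17.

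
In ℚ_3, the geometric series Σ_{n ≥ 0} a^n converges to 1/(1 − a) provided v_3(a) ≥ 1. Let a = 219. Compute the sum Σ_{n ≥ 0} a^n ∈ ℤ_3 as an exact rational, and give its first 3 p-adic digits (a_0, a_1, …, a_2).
Σ a^n = 1/(1 − a) = -1/218;  first 3 digits = (1, 1, 1)

v_3(a) = 1 ≥ 1, so the series converges in ℤ_3 to 1/(1 − a) = 1/(1 − 219) = -1/218. Expand this rational in ℤ_3: compute digits iteratively via d_i = x_i mod 3, x_{i+1} = (x_i − d_i)/3. The first 3 digits are (1, 1, 1).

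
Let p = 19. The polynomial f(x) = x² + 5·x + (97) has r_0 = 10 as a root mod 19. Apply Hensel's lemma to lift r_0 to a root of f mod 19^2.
r_1 = 29 (mod 361)

Hensel: r_{i+1} = r_i − f(r_i)·(f′(r_i))^{-1} mod 19^{i+2}, f′(x) = 2x + 5. Iterate:
  r_0 = 10 (mod 19)
  r_1 = 29 (mod 361)
Final: r = 29 satisfies f(r) ≡ 0 mod 19^2.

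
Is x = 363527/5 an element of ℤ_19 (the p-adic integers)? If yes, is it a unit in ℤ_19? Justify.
x ∈ ℤ_19 but not a unit; v_19(x) = 3 > 0

ℤ_19 = {x ∈ ℚ_19 : v_19(x) ≥ 0} and ℤ_19^× = {x ∈ ℤ_19 : v_19(x) = 0}. Here v_19(363527/5) = v_19(num) − v_19(den) = 3; compare against these criteria.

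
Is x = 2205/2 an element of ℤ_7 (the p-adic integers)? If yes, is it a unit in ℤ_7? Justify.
x ∈ ℤ_7 but not a unit; v_7(x) = 2 > 0

ℤ_7 = {x ∈ ℚ_7 : v_7(x) ≥ 0} and ℤ_7^× = {x ∈ ℤ_7 : v_7(x) = 0}. Here v_7(2205/2) = v_7(num) − v_7(den) = 2; compare against these criteria.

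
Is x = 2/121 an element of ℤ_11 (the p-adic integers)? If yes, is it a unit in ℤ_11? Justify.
x ∉ ℤ_11 (v_11(x) = -2 < 0)

ℤ_11 = {x ∈ ℚ_11 : v_11(x) ≥ 0} and ℤ_11^× = {x ∈ ℤ_11 : v_11(x) = 0}. Here v_11(2/121) = v_11(num) − v_11(den) = -2; compare against these criteria.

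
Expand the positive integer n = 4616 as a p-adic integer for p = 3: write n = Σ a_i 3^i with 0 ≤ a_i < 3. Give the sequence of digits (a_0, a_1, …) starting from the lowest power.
(a_0, a_1, …) = (2, 2, 2, 2, 2, 0, 0, 2)

Repeated division by 3 gives the digits low-to-high: 4616 = 2 + 2·3^1 + 2·3^2 + 2·3^3 + 2·3^4 + 2·3^7. Digit sequence: (2, 2, 2, 2, 2, 0, 0, 2).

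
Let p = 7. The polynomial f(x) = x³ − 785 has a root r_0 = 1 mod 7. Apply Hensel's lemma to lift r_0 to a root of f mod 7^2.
r_1 = 1 (mod 49)

Hensel: r_{i+1} = r_i − f(r_i)/f′(r_i) mod 7^{i+2}, where f′(x) = 3x². Iterate:
  r_0 = 1 (mod 7)
  r_1 = 1 (mod 49)
Final: r = 1 with f(r) ≡ 0 mod 7^2.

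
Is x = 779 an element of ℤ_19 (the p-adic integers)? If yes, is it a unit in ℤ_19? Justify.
x ∈ ℤ_19 but not a unit; v_19(x) = 1 > 0

ℤ_19 = {x ∈ ℚ_19 : v_19(x) ≥ 0} and ℤ_19^× = {x ∈ ℤ_19 : v_19(x) = 0}. Here v_19(779) = v_19(num) − v_19(den) = 1; compare against these criteria.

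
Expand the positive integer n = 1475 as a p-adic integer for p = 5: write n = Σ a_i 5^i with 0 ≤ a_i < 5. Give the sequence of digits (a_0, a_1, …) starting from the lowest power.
(a_0, a_1, …) = (0, 0, 4, 1, 2)

Repeated division by 5 gives the digits low-to-high: 1475 = 4·5^2 + 1·5^3 + 2·5^4. Digit sequence: (0, 0, 4, 1, 2).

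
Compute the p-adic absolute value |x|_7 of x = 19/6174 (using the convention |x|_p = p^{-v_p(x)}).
|19/6174|_7 = 343

Step 1 — compute v_7(x) by factoring powers of 7 out of the numerator and denominator: v_7(19/6174) = -3. Step 2 — apply |x|_p = p^{-v_p(x)} = 7^{3} = 343.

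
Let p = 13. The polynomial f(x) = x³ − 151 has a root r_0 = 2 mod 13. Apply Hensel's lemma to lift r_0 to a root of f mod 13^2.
r_1 = 28 (mod 169)

Hensel: r_{i+1} = r_i − f(r_i)/f′(r_i) mod 13^{i+2}, where f′(x) = 3x². Iterate:
  r_0 = 2 (mod 13)
  r_1 = 28 (mod 169)
Final: r = 28 with f(r) ≡ 0 mod 13^2.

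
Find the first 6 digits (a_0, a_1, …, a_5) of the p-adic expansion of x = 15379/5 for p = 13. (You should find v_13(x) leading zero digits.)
(a_0, …, a_5) = (0, 0, 0, 4, 5, 10)

v_13(15379/5) = 3, so a_0 = ... = a_2 = 0. Factor out: x = 13^3 · u with u = 7/5 a unit in ℤ_13. Expand u iteratively via a_{v+i} = u_i mod 13, u_{i+1} = (u_i − a_{v+i})/13:
  u_0 = 7/5;  a_3 = 4;  u_1 = (u_0 − 4)/13 = -1/5
  u_1 = -1/5;  a_4 = 5;  u_2 = (u_1 − 5)/13 = -2/5
  u_2 = -2/5;  a_5 = 10;  u_3 = (u_2 − 10)/13 = -4/5
Digits: (0, 0, 0, 4, 5, 10).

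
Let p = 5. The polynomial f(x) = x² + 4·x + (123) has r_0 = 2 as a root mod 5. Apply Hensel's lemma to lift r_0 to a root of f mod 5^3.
r_2 = 107 (mod 125)

Hensel: r_{i+1} = r_i − f(r_i)·(f′(r_i))^{-1} mod 5^{i+2}, f′(x) = 2x + 4. Iterate:
  r_0 = 2 (mod 5)
  r_1 = 7 (mod 25)
  r_2 = 107 (mod 125)
Final: r = 107 satisfies f(r) ≡ 0 mod 5^3.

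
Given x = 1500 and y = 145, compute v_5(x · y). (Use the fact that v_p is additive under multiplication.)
v_5(217500) = 4

v_p(x) = 3 (factor: 1500 = 5^3 · 12); v_p(y) = 1 (factor: 145 = 5^1 · 29). Additivity: v_p(xy) = v_p(x) + v_p(y) = 3 + 1 = 4. (Direct check: xy = 217500 = 5^4 · (348).)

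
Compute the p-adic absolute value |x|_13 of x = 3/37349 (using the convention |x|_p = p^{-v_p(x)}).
|3/37349|_13 = 2197

Step 1 — compute v_13(x) by factoring powers of 13 out of the numerator and denominator: v_13(3/37349) = -3. Step 2 — apply |x|_p = p^{-v_p(x)} = 13^{3} = 2197.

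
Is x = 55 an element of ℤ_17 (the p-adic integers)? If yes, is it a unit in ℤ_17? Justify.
x ∈ ℤ_17^× (unit); v_17(x) = 0

ℤ_17 = {x ∈ ℚ_17 : v_17(x) ≥ 0} and ℤ_17^× = {x ∈ ℤ_17 : v_17(x) = 0}. Here v_17(55) = v_17(num) − v_17(den) = 0; compare against these criteria.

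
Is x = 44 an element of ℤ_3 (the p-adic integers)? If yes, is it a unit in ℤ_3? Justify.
x ∈ ℤ_3^× (unit); v_3(x) = 0

ℤ_3 = {x ∈ ℚ_3 : v_3(x) ≥ 0} and ℤ_3^× = {x ∈ ℤ_3 : v_3(x) = 0}. Here v_3(44) = v_3(num) − v_3(den) = 0; compare against these criteria.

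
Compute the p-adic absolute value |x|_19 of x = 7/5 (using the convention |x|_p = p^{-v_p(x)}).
|7/5|_19 = 1

Step 1 — compute v_19(x) by factoring powers of 19 out of the numerator and denominator: v_19(7/5) = 0. Step 2 — apply |x|_p = p^{-v_p(x)} = 19^{0} = 1.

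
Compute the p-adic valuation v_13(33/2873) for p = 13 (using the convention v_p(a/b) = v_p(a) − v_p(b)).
v_13(33/2873) = -2

Factor powers of 13 from the numerator and denominator of the reduced fraction: 33 = 13^0 · 33 and 2873 = 13^2 · 17. Apply v_p(a/b) = v_p(a) − v_p(b): v_13(33/2873) = 0 − 2 = -2.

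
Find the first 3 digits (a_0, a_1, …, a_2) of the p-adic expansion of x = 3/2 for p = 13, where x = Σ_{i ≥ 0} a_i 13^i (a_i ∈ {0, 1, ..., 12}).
(a_0, …, a_2) = (8, 6, 6)

v_13(3/2) = 0 (numerator and denominator both coprime to 13), so x ∈ ℤ_13^×. Compute digits iteratively via a_i = x_i mod 13, x_{i+1} = (x_i − a_i)/13, with x_0 = x:
  x_0 = 3/2;  a_0 = 8;  x_1 = (x_0 − 8)/13 = -1/2
  x_1 = -1/2;  a_1 = 6;  x_2 = (x_1 − 6)/13 = -1/2
  x_2 = -1/2;  a_2 = 6;  x_3 = (x_2 − 6)/13 = -1/2
Digits: (8, 6, 6).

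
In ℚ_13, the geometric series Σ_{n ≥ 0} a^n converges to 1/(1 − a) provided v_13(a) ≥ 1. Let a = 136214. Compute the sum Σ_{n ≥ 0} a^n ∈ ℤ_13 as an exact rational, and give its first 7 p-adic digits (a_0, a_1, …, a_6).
Σ a^n = 1/(1 − a) = -1/136213;  first 7 digits = (1, 0, 0, 10, 4, 0, 9)

v_13(a) = 3 ≥ 1, so the series converges in ℤ_13 to 1/(1 − a) = 1/(1 − 136214) = -1/136213. Expand this rational in ℤ_13: compute digits iteratively via d_i = x_i mod 13, x_{i+1} = (x_i − d_i)/13. The first 7 digits are (1, 0, 0, 10, 4, 0, 9).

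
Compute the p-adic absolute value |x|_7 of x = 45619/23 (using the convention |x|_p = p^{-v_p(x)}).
|45619/23|_7 = 1/2401

Step 1 — compute v_7(x) by factoring powers of 7 out of the numerator and denominator: v_7(45619/23) = 4. Step 2 — apply |x|_p = p^{-v_p(x)} = 7^{-4} = 1/2401.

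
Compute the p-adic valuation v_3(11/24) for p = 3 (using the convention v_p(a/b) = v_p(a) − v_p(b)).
v_3(11/24) = -1

Factor powers of 3 from the numerator and denominator of the reduced fraction: 11 = 3^0 · 11 and 24 = 3^1 · 8. Apply v_p(a/b) = v_p(a) − v_p(b): v_3(11/24) = 0 − 1 = -1.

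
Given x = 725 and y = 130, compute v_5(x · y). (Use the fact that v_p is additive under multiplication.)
v_5(94250) = 3

v_p(x) = 2 (factor: 725 = 5^2 · 29); v_p(y) = 1 (factor: 130 = 5^1 · 26). Additivity: v_p(xy) = v_p(x) + v_p(y) = 2 + 1 = 3. (Direct check: xy = 94250 = 5^3 · (754).)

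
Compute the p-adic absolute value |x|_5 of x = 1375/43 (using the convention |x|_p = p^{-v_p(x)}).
|1375/43|_5 = 1/125

Step 1 — compute v_5(x) by factoring powers of 5 out of the numerator and denominator: v_5(1375/43) = 3. Step 2 — apply |x|_p = p^{-v_p(x)} = 5^{-3} = 1/125.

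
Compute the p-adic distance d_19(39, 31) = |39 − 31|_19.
d_19(39, 31) = 1

Step 1 — x − y = 39 − 31 = 8. Step 2 — v_19(8) = 0 (factor: 8 = (19^0 · 8); the sign does not affect v_p). Step 3 — |x − y|_19 = 19^{0} = 1.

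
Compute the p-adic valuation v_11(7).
v_11(7) = 0

v_11(n) is the largest exponent k such that 11^k divides n. Factor out: 7 = 11^0 · 7. (Sign doesn't affect v_p.) So v_11(7) = 0.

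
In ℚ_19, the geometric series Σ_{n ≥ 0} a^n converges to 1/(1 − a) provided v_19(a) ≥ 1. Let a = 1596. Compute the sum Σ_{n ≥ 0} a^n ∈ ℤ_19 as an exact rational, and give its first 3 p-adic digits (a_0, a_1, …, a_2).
Σ a^n = 1/(1 − a) = -1/1595;  first 3 digits = (1, 8, 11)

v_19(a) = 1 ≥ 1, so the series converges in ℤ_19 to 1/(1 − a) = 1/(1 − 1596) = -1/1595. Expand this rational in ℤ_19: compute digits iteratively via d_i = x_i mod 19, x_{i+1} = (x_i − d_i)/19. The first 3 digits are (1, 8, 11).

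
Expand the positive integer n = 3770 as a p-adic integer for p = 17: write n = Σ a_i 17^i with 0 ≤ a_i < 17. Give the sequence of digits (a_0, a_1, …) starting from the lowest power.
(a_0, a_1, …) = (13, 0, 13)

Repeated division by 17 gives the digits low-to-high: 3770 = 13 + 13·17^2. Digit sequence: (13, 0, 13).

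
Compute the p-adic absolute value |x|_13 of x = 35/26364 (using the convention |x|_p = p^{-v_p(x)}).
|35/26364|_13 = 2197

Step 1 — compute v_13(x) by factoring powers of 13 out of the numerator and denominator: v_13(35/26364) = -3. Step 2 — apply |x|_p = p^{-v_p(x)} = 13^{3} = 2197.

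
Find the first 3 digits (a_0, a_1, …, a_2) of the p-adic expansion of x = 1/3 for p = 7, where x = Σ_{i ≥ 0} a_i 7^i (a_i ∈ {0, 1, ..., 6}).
(a_0, …, a_2) = (5, 4, 4)

v_7(1/3) = 0 (numerator and denominator both coprime to 7), so x ∈ ℤ_7^×. Compute digits iteratively via a_i = x_i mod 7, x_{i+1} = (x_i − a_i)/7, with x_0 = x:
  x_0 = 1/3;  a_0 = 5;  x_1 = (x_0 − 5)/7 = -2/3
  x_1 = -2/3;  a_1 = 4;  x_2 = (x_1 − 4)/7 = -2/3
  x_2 = -2/3;  a_2 = 4;  x_3 = (x_2 − 4)/7 = -2/3
Digits: (5, 4, 4).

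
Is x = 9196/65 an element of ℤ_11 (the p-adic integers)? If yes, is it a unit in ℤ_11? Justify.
x ∈ ℤ_11 but not a unit; v_11(x) = 2 > 0

ℤ_11 = {x ∈ ℚ_11 : v_11(x) ≥ 0} and ℤ_11^× = {x ∈ ℤ_11 : v_11(x) = 0}. Here v_11(9196/65) = v_11(num) − v_11(den) = 2; compare against these criteria.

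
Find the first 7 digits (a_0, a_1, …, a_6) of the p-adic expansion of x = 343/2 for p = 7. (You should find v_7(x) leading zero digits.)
(a_0, …, a_6) = (0, 0, 0, 4, 3, 3, 3)

v_7(343/2) = 3, so a_0 = ... = a_2 = 0. Factor out: x = 7^3 · u with u = 1/2 a unit in ℤ_7. Expand u iteratively via a_{v+i} = u_i mod 7, u_{i+1} = (u_i − a_{v+i})/7:
  u_0 = 1/2;  a_3 = 4;  u_1 = (u_0 − 4)/7 = -1/2
  u_1 = -1/2;  a_4 = 3;  u_2 = (u_1 − 3)/7 = -1/2
  u_2 = -1/2;  a_5 = 3;  u_3 = (u_2 − 3)/7 = -1/2
  u_3 = -1/2;  a_6 = 3;  u_4 = (u_3 − 3)/7 = -1/2
Digits: (0, 0, 0, 4, 3, 3, 3).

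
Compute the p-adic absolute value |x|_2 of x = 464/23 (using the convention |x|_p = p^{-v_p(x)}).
|464/23|_2 = 1/16

Step 1 — compute v_2(x) by factoring powers of 2 out of the numerator and denominator: v_2(464/23) = 4. Step 2 — apply |x|_p = p^{-v_p(x)} = 2^{-4} = 1/16.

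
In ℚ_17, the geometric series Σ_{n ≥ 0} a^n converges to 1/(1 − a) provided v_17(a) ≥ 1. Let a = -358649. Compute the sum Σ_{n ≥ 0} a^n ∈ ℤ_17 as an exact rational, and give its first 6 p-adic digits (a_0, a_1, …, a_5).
Σ a^n = 1/(1 − a) = 1/358650;  first 6 digits = (1, 0, 0, 12, 12, 16)

v_17(a) = 3 ≥ 1, so the series converges in ℤ_17 to 1/(1 − a) = 1/(1 − (-358649)) = 1/358650. Expand this rational in ℤ_17: compute digits iteratively via d_i = x_i mod 17, x_{i+1} = (x_i − d_i)/17. The first 6 digits are (1, 0, 0, 12, 12, 16).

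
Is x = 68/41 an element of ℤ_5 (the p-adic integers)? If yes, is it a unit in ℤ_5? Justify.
x ∈ ℤ_5^× (unit); v_5(x) = 0

ℤ_5 = {x ∈ ℚ_5 : v_5(x) ≥ 0} and ℤ_5^× = {x ∈ ℤ_5 : v_5(x) = 0}. Here v_5(68/41) = v_5(num) − v_5(den) = 0; compare against these criteria.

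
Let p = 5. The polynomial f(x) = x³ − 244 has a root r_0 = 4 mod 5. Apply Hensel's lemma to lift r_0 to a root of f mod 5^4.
r_3 = 14 (mod 625)

Hensel: r_{i+1} = r_i − f(r_i)/f′(r_i) mod 5^{i+2}, where f′(x) = 3x². Iterate:
  r_0 = 4 (mod 5)
  r_1 = 14 (mod 25)
  r_2 = 14 (mod 125)
  r_3 = 14 (mod 625)
Final: r = 14 with f(r) ≡ 0 mod 5^4.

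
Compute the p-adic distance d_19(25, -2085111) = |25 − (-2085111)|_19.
d_19(25, -2085111) = 1/130321

Step 1 — x − y = 25 − (-2085111) = 2085136. Step 2 — v_19(2085136) = 4 (factor: 2085136 = (19^4 · 16); the sign does not affect v_p). Step 3 — |x − y|_19 = 19^{-4} = 1/130321.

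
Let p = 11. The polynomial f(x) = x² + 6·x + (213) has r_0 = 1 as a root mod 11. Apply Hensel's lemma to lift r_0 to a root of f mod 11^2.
r_1 = 34 (mod 121)

Hensel: r_{i+1} = r_i − f(r_i)·(f′(r_i))^{-1} mod 11^{i+2}, f′(x) = 2x + 6. Iterate:
  r_0 = 1 (mod 11)
  r_1 = 34 (mod 121)
Final: r = 34 satisfies f(r) ≡ 0 mod 11^2.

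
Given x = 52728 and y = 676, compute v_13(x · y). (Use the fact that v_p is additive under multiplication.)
v_13(35644128) = 5

v_p(x) = 3 (factor: 52728 = 13^3 · 24); v_p(y) = 2 (factor: 676 = 13^2 · 4). Additivity: v_p(xy) = v_p(x) + v_p(y) = 3 + 2 = 5. (Direct check: xy = 35644128 = 13^5 · (96).)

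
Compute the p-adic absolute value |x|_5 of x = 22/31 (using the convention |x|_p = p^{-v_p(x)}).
|22/31|_5 = 1

Step 1 — compute v_5(x) by factoring powers of 5 out of the numerator and denominator: v_5(22/31) = 0. Step 2 — apply |x|_p = p^{-v_p(x)} = 5^{0} = 1.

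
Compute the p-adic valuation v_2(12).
v_2(12) = 2

v_2(n) is the largest exponent k such that 2^k divides n. Factor out: 12 = 2^2 · 3. (Sign doesn't affect v_p.) So v_2(12) = 2.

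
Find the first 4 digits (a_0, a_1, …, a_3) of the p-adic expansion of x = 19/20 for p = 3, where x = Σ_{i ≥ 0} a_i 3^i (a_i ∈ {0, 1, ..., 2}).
(a_0, …, a_3) = (2, 1, 0, 0)

v_3(19/20) = 0 (numerator and denominator both coprime to 3), so x ∈ ℤ_3^×. Compute digits iteratively via a_i = x_i mod 3, x_{i+1} = (x_i − a_i)/3, with x_0 = x:
  x_0 = 19/20;  a_0 = 2;  x_1 = (x_0 − 2)/3 = -7/20
  x_1 = -7/20;  a_1 = 1;  x_2 = (x_1 − 1)/3 = -9/20
  x_2 = -9/20;  a_2 = 0;  x_3 = (x_2 − 0)/3 = -3/20
  x_3 = -3/20;  a_3 = 0;  x_4 = (x_3 − 0)/3 = -1/20
Digits: (2, 1, 0, 0).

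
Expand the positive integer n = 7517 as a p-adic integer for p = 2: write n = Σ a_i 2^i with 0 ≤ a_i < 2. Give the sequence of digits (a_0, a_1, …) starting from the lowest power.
(a_0, a_1, …) = (1, 0, 1, 1, 1, 0, 1, 0, 1, 0, 1, 1, 1)

Repeated division by 2 gives the digits low-to-high: 7517 = 1 + 1·2^2 + 1·2^3 + 1·2^4 + 1·2^6 + 1·2^8 + 1·2^10 + 1·2^11 + 1·2^12. Digit sequence: (1, 0, 1, 1, 1, 0, 1, 0, 1, 0, 1, 1, 1).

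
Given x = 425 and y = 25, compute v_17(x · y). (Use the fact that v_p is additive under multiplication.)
v_17(10625) = 1

v_p(x) = 1 (factor: 425 = 17^1 · 25); v_p(y) = 0 (factor: 25 = 17^0 · 25). Additivity: v_p(xy) = v_p(x) + v_p(y) = 1 + 0 = 1. (Direct check: xy = 10625 = 17^1 · (625).)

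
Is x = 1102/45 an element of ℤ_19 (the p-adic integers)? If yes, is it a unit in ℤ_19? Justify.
x ∈ ℤ_19 but not a unit; v_19(x) = 1 > 0

ℤ_19 = {x ∈ ℚ_19 : v_19(x) ≥ 0} and ℤ_19^× = {x ∈ ℤ_19 : v_19(x) = 0}. Here v_19(1102/45) = v_19(num) − v_19(den) = 1; compare against these criteria.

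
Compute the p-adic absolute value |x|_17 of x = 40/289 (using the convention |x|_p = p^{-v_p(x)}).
|40/289|_17 = 289

Step 1 — compute v_17(x) by factoring powers of 17 out of the numerator and denominator: v_17(40/289) = -2. Step 2 — apply |x|_p = p^{-v_p(x)} = 17^{2} = 289.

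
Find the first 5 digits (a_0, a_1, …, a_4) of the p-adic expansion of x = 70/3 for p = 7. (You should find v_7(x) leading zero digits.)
(a_0, …, a_4) = (0, 1, 5, 4, 4)

v_7(70/3) = 1, so a_0 = ... = a_0 = 0. Factor out: x = 7^1 · u with u = 10/3 a unit in ℤ_7. Expand u iteratively via a_{v+i} = u_i mod 7, u_{i+1} = (u_i − a_{v+i})/7:
  u_0 = 10/3;  a_1 = 1;  u_1 = (u_0 − 1)/7 = 1/3
  u_1 = 1/3;  a_2 = 5;  u_2 = (u_1 − 5)/7 = -2/3
  u_2 = -2/3;  a_3 = 4;  u_3 = (u_2 − 4)/7 = -2/3
  u_3 = -2/3;  a_4 = 4;  u_4 = (u_3 − 4)/7 = -2/3
Digits: (0, 1, 5, 4, 4).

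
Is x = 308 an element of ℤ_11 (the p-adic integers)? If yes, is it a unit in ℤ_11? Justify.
x ∈ ℤ_11 but not a unit; v_11(x) = 1 > 0

ℤ_11 = {x ∈ ℚ_11 : v_11(x) ≥ 0} and ℤ_11^× = {x ∈ ℤ_11 : v_11(x) = 0}. Here v_11(308) = v_11(num) − v_11(den) = 1; compare against these criteria.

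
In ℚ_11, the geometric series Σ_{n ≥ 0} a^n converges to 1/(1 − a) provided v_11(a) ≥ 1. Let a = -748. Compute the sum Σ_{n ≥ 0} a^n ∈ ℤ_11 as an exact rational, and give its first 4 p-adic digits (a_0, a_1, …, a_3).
Σ a^n = 1/(1 − a) = 1/749;  first 4 digits = (1, 9, 8, 4)

v_11(a) = 1 ≥ 1, so the series converges in ℤ_11 to 1/(1 − a) = 1/(1 − (-748)) = 1/749. Expand this rational in ℤ_11: compute digits iteratively via d_i = x_i mod 11, x_{i+1} = (x_i − d_i)/11. The first 4 digits are (1, 9, 8, 4).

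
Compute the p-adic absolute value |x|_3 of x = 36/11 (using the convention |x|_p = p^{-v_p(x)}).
|36/11|_3 = 1/9

Step 1 — compute v_3(x) by factoring powers of 3 out of the numerator and denominator: v_3(36/11) = 2. Step 2 — apply |x|_p = p^{-v_p(x)} = 3^{-2} = 1/9.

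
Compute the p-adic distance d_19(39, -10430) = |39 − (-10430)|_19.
d_19(39, -10430) = 1/361

Step 1 — x − y = 39 − (-10430) = 10469. Step 2 — v_19(10469) = 2 (factor: 10469 = (19^2 · 29); the sign does not affect v_p). Step 3 — |x − y|_19 = 19^{-2} = 1/361.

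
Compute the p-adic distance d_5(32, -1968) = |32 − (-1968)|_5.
d_5(32, -1968) = 1/125

Step 1 — x − y = 32 − (-1968) = 2000. Step 2 — v_5(2000) = 3 (factor: 2000 = (5^3 · 16); the sign does not affect v_p). Step 3 — |x − y|_5 = 5^{-3} = 1/125.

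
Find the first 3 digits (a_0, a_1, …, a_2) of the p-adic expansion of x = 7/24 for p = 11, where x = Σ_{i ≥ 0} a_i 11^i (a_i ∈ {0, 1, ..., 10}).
(a_0, …, a_2) = (9, 7, 8)

v_11(7/24) = 0 (numerator and denominator both coprime to 11), so x ∈ ℤ_11^×. Compute digits iteratively via a_i = x_i mod 11, x_{i+1} = (x_i − a_i)/11, with x_0 = x:
  x_0 = 7/24;  a_0 = 9;  x_1 = (x_0 − 9)/11 = -19/24
  x_1 = -19/24;  a_1 = 7;  x_2 = (x_1 − 7)/11 = -17/24
  x_2 = -17/24;  a_2 = 8;  x_3 = (x_2 − 8)/11 = -19/24
Digits: (9, 7, 8).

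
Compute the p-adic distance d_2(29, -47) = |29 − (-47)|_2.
d_2(29, -47) = 1/4

Step 1 — x − y = 29 − (-47) = 76. Step 2 — v_2(76) = 2 (factor: 76 = (2^2 · 19); the sign does not affect v_p). Step 3 — |x − y|_2 = 2^{-2} = 1/4.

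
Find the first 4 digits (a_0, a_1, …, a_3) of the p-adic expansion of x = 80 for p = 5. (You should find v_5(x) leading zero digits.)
(a_0, …, a_3) = (0, 1, 3, 0)

v_5(80) = 1, so a_0 = ... = a_0 = 0. Factor out: x = 5^1 · u with u = 16 a unit in ℤ_5. Expand u iteratively via a_{v+i} = u_i mod 5, u_{i+1} = (u_i − a_{v+i})/5:
  u_0 = 16;  a_1 = 1;  u_1 = (u_0 − 1)/5 = 3
  u_1 = 3;  a_2 = 3;  u_2 = (u_1 − 3)/5 = 0
  u_2 = 0;  a_3 = 0;  u_3 = (u_2 − 0)/5 = 0
Digits: (0, 1, 3, 0).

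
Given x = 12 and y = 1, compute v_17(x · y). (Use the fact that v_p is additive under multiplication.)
v_17(12) = 0

v_p(x) = 0 (factor: 12 = 17^0 · 12); v_p(y) = 0 (factor: 1 = 17^0 · 1). Additivity: v_p(xy) = v_p(x) + v_p(y) = 0 + 0 = 0. (Direct check: xy = 12 = 17^0 · (12).)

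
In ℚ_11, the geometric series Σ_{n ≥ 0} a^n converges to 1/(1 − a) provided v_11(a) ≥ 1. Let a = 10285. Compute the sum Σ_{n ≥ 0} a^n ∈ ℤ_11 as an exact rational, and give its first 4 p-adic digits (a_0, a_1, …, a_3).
Σ a^n = 1/(1 − a) = -1/10284;  first 4 digits = (1, 0, 8, 7)

v_11(a) = 2 ≥ 1, so the series converges in ℤ_11 to 1/(1 − a) = 1/(1 − 10285) = -1/10284. Expand this rational in ℤ_11: compute digits iteratively via d_i = x_i mod 11, x_{i+1} = (x_i − d_i)/11. The first 4 digits are (1, 0, 8, 7).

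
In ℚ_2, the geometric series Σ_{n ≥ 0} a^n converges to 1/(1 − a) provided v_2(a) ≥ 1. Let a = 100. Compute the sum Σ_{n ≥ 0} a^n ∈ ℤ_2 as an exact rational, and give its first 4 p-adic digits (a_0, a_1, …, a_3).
Σ a^n = 1/(1 − a) = -1/99;  first 4 digits = (1, 0, 1, 0)

v_2(a) = 2 ≥ 1, so the series converges in ℤ_2 to 1/(1 − a) = 1/(1 − 100) = -1/99. Expand this rational in ℤ_2: compute digits iteratively via d_i = x_i mod 2, x_{i+1} = (x_i − d_i)/2. The first 4 digits are (1, 0, 1, 0).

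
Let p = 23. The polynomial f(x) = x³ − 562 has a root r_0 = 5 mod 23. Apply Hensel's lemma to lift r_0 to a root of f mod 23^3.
r_2 = 4398 (mod 12167)

Hensel: r_{i+1} = r_i − f(r_i)/f′(r_i) mod 23^{i+2}, where f′(x) = 3x². Iterate:
  r_0 = 5 (mod 23)
  r_1 = 166 (mod 529)
  r_2 = 4398 (mod 12167)
Final: r = 4398 with f(r) ≡ 0 mod 23^3.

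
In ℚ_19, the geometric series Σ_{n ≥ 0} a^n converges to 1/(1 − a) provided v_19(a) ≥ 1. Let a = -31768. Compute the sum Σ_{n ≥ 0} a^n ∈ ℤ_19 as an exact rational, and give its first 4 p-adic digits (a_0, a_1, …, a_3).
Σ a^n = 1/(1 − a) = 1/31769;  first 4 digits = (1, 0, 7, 14)

v_19(a) = 2 ≥ 1, so the series converges in ℤ_19 to 1/(1 − a) = 1/(1 − (-31768)) = 1/31769. Expand this rational in ℤ_19: compute digits iteratively via d_i = x_i mod 19, x_{i+1} = (x_i − d_i)/19. The first 4 digits are (1, 0, 7, 14).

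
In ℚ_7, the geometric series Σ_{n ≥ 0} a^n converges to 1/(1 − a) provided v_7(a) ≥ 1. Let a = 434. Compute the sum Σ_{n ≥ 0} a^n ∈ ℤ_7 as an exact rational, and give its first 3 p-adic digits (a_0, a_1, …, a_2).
Σ a^n = 1/(1 − a) = -1/433;  first 3 digits = (1, 6, 2)

v_7(a) = 1 ≥ 1, so the series converges in ℤ_7 to 1/(1 − a) = 1/(1 − 434) = -1/433. Expand this rational in ℤ_7: compute digits iteratively via d_i = x_i mod 7, x_{i+1} = (x_i − d_i)/7. The first 3 digits are (1, 6, 2).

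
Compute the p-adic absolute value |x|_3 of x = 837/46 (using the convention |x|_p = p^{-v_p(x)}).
|837/46|_3 = 1/27

Step 1 — compute v_3(x) by factoring powers of 3 out of the numerator and denominator: v_3(837/46) = 3. Step 2 — apply |x|_p = p^{-v_p(x)} = 3^{-3} = 1/27.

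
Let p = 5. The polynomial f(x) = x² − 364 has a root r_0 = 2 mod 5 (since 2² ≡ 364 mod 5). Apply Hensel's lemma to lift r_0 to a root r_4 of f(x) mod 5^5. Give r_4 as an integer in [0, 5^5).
r_4 = 1692 (mod 3125)

Hensel's recurrence: r_{i+1} = r_i − f(r_i)·(f′(r_i))^{-1} mod 5^{i+2}, with f′(x) = 2x. Iterate:
  r_0 = 2 (mod 5)
  r_1 = 17 (mod 25)
  r_2 = 67 (mod 125)
  r_3 = 442 (mod 625)
  r_4 = 1692 (mod 3125)
Final: r_4 = 1692, and one checks f(r_4) ≡ 0 mod 5^5.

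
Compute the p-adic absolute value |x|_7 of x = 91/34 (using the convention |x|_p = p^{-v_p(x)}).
|91/34|_7 = 1/7

Step 1 — compute v_7(x) by factoring powers of 7 out of the numerator and denominator: v_7(91/34) = 1. Step 2 — apply |x|_p = p^{-v_p(x)} = 7^{-1} = 1/7.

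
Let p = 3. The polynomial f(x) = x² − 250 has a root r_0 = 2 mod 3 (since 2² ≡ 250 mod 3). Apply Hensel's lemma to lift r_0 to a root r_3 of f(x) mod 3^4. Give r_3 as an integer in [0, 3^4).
r_3 = 68 (mod 81)

Hensel's recurrence: r_{i+1} = r_i − f(r_i)·(f′(r_i))^{-1} mod 3^{i+2}, with f′(x) = 2x. Iterate:
  r_0 = 2 (mod 3)
  r_1 = 5 (mod 9)
  r_2 = 14 (mod 27)
  r_3 = 68 (mod 81)
Final: r_3 = 68, and one checks f(r_3) ≡ 0 mod 3^4.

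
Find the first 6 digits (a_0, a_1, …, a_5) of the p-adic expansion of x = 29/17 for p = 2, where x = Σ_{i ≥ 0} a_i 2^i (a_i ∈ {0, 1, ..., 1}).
(a_0, …, a_5) = (1, 0, 1, 1, 0, 0)

v_2(29/17) = 0 (numerator and denominator both coprime to 2), so x ∈ ℤ_2^×. Compute digits iteratively via a_i = x_i mod 2, x_{i+1} = (x_i − a_i)/2, with x_0 = x:
  x_0 = 29/17;  a_0 = 1;  x_1 = (x_0 − 1)/2 = 6/17
  x_1 = 6/17;  a_1 = 0;  x_2 = (x_1 − 0)/2 = 3/17
  x_2 = 3/17;  a_2 = 1;  x_3 = (x_2 − 1)/2 = -7/17
  x_3 = -7/17;  a_3 = 1;  x_4 = (x_3 − 1)/2 = -12/17
  x_4 = -12/17;  a_4 = 0;  x_5 = (x_4 − 0)/2 = -6/17
  x_5 = -6/17;  a_5 = 0;  x_6 = (x_5 − 0)/2 = -3/17
Digits: (1, 0, 1, 1, 0, 0).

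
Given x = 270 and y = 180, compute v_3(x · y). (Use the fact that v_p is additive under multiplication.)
v_3(48600) = 5

v_p(x) = 3 (factor: 270 = 3^3 · 10); v_p(y) = 2 (factor: 180 = 3^2 · 20). Additivity: v_p(xy) = v_p(x) + v_p(y) = 3 + 2 = 5. (Direct check: xy = 48600 = 3^5 · (200).)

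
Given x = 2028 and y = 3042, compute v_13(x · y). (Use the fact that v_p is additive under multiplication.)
v_13(6169176) = 4

v_p(x) = 2 (factor: 2028 = 13^2 · 12); v_p(y) = 2 (factor: 3042 = 13^2 · 18). Additivity: v_p(xy) = v_p(x) + v_p(y) = 2 + 2 = 4. (Direct check: xy = 6169176 = 13^4 · (216).)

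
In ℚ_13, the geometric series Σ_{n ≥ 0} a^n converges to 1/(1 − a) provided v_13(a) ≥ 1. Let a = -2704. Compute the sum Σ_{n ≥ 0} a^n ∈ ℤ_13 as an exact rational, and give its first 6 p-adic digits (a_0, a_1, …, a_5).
Σ a^n = 1/(1 − a) = 1/2705;  first 6 digits = (1, 0, 10, 11, 8, 6)

v_13(a) = 2 ≥ 1, so the series converges in ℤ_13 to 1/(1 − a) = 1/(1 − (-2704)) = 1/2705. Expand this rational in ℤ_13: compute digits iteratively via d_i = x_i mod 13, x_{i+1} = (x_i − d_i)/13. The first 6 digits are (1, 0, 10, 11, 8, 6).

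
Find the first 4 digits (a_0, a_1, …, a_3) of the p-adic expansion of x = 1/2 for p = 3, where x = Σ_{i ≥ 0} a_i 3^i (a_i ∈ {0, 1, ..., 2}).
(a_0, …, a_3) = (2, 1, 1, 1)

v_3(1/2) = 0 (numerator and denominator both coprime to 3), so x ∈ ℤ_3^×. Compute digits iteratively via a_i = x_i mod 3, x_{i+1} = (x_i − a_i)/3, with x_0 = x:
  x_0 = 1/2;  a_0 = 2;  x_1 = (x_0 − 2)/3 = -1/2
  x_1 = -1/2;  a_1 = 1;  x_2 = (x_1 − 1)/3 = -1/2
  x_2 = -1/2;  a_2 = 1;  x_3 = (x_2 − 1)/3 = -1/2
  x_3 = -1/2;  a_3 = 1;  x_4 = (x_3 − 1)/3 = -1/2
Digits: (2, 1, 1, 1).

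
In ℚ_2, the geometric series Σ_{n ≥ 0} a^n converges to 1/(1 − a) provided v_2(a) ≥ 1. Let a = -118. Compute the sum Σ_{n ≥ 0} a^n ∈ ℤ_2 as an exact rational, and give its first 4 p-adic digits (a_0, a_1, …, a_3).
Σ a^n = 1/(1 − a) = 1/119;  first 4 digits = (1, 1, 1, 0)

v_2(a) = 1 ≥ 1, so the series converges in ℤ_2 to 1/(1 − a) = 1/(1 − (-118)) = 1/119. Expand this rational in ℤ_2: compute digits iteratively via d_i = x_i mod 2, x_{i+1} = (x_i − d_i)/2. The first 4 digits are (1, 1, 1, 0).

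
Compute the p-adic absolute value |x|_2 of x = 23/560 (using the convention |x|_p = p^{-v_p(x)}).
|23/560|_2 = 16

Step 1 — compute v_2(x) by factoring powers of 2 out of the numerator and denominator: v_2(23/560) = -4. Step 2 — apply |x|_p = p^{-v_p(x)} = 2^{4} = 16.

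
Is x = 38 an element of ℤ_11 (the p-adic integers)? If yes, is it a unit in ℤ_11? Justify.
x ∈ ℤ_11^× (unit); v_11(x) = 0

ℤ_11 = {x ∈ ℚ_11 : v_11(x) ≥ 0} and ℤ_11^× = {x ∈ ℤ_11 : v_11(x) = 0}. Here v_11(38) = v_11(num) − v_11(den) = 0; compare against these criteria.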